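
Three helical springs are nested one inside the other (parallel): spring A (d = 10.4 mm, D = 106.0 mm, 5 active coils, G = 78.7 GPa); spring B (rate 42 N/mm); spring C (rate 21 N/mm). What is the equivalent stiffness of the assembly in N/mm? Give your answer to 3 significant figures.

82.3 N/mm

k_A = Gd⁴/(8D³N_a) = (78.7×10³)(10.4⁴)/(8·106.0³·5) = 19.325 N/mm
Parallel: k_eq = 19.325 + 42 + 21 = 82.325 N/mm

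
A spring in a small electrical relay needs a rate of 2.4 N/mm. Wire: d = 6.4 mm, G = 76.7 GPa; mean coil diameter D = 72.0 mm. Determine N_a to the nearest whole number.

18

N_a = Gd⁴/(8D³k) = (76.7×10³ × 6.4⁴)/(8 × 72.0³ × 2.4)
    = 1.28681e+08 / 7.16636e+06 = 17.96 → 18 coils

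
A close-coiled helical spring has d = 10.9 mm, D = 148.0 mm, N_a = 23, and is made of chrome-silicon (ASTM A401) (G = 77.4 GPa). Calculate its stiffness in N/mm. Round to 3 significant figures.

k = Gd⁴/(8D³N_a) = (77.4×10³ × 10.9⁴) / (8 × 148.0³ × 23)
  = 1.09256e+09 / 5.9649e+08 = 1.8317 N/mm

1.83 N/mm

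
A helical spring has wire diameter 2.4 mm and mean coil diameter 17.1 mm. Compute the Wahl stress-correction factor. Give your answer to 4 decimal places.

1.2088

C = D/d = 17.1/2.4 = 7.1250
K_W = (4C−1)/(4C−4) + 0.615/C = 27.500/24.500 + 0.0863 = 1.2088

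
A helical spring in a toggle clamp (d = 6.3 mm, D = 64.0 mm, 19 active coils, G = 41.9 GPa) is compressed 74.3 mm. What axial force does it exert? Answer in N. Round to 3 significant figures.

k = Gd⁴/(8D³N_a) = (41.9×10³)(6.3⁴)/(8·64.0³·19) = 1.6565 N/mm
F = k·δ = 1.6565 × 74.3 = 123.08 N

123 N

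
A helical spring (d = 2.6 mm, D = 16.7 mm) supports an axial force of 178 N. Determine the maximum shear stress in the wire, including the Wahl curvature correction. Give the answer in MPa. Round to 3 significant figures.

Spring index C = D/d = 16.7/2.6 = 6.4231
K_W = (4C−1)/(4C−4) + 0.615/C = 24.692/21.692 + 0.0957 = 1.2340
τ₀ = 8FD/(πd³) = 8·178·16.7/(π·2.6³) = 23780.8/55.217 = 430.68 MPa
τ_max = K·τ₀ = 1.2340 × 430.68 = 531.48 MPa

531 MPa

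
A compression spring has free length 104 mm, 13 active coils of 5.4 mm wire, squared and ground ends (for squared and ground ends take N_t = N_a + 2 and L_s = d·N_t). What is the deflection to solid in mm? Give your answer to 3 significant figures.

N_t = 15; L_s = 5.4·15 = 81 mm
δ_solid = L₀ − L_s = 104 − 81 = 23 mm

23.0 mm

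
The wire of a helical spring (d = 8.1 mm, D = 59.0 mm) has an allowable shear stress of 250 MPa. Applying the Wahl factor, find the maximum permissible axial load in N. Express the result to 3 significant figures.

C = D/d = 59.0/8.1 = 7.2840
K_W = (4C−1)/(4C−4) + 0.615/C = 28.136/25.136 + 0.0844 = 1.2038
τ_max = K·8FD/(πd³) → F_max = τ_allow·πd³/(8DK)
F_max = 250·π·8.1³/(8·59.0·1.2038) = 4.1739e+05/568.19 = 734.61 N

735 N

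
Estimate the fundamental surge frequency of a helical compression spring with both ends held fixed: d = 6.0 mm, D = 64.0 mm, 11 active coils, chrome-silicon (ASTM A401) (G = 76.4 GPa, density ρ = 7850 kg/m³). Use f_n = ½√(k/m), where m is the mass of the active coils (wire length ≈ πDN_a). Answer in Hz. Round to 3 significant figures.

46.8 Hz

k = Gd⁴/(8D³N_a) = (76.4×10³)(6.0⁴)/(8·64.0³·11) = 4.2922 N/mm = 4292.2 N/m
Wire length L = πDN_a = π·64.0·11 = 2211.7 mm
m = ρ·(πd²/4)·L = 7850 × 28.274×10⁻⁶ m² × 2.2117 m = 0.49089 kg
f_n = ½√(k/m) = 0.5·√(4292.2/0.49089) = 0.5·√(8743.6) = 46.754 Hz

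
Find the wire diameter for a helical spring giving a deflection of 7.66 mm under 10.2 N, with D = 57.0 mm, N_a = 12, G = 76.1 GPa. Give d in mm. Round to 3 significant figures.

Required rate k = F/δ = 10.2/7.66 = 1.3316 N/mm
d = (8D³N_a·k / G)^(1/4) = (8·57.0³·12·1.3316 / (76.1×10³))^0.25
  = (311.09)^0.25 = 4.1997 mm

4.20 mm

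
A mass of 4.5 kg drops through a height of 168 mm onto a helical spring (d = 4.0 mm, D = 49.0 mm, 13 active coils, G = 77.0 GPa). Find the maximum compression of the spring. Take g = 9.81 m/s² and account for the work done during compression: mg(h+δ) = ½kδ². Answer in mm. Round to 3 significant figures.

127 mm

k = Gd⁴/(8D³N_a) = (77.0×10³)(4.0⁴)/(8·49.0³·13) = 1.6111 N/mm
W = mg = 4.5 × 9.81 = 44.145 N
½kδ² − Wδ − Wh = 0 → δ = (W + √(W² + 2kWh))/k
δ = (44.145 + √(1948.8 + 23896.3))/1.6111 = (44.145 + 160.76)/1.6111 = 127.19 mm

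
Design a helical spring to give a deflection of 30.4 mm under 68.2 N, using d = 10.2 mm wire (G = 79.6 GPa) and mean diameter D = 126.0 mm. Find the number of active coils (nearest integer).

Required rate k = F/δ = 68.2/30.4 = 2.2434 N/mm
N_a = Gd⁴/(8D³k) = (79.6×10³ × 10.2⁴)/(8 × 126.0³ × 2.2434)
    = 8.61616e+08 / 3.59015e+07 = 24 → 24 coils

24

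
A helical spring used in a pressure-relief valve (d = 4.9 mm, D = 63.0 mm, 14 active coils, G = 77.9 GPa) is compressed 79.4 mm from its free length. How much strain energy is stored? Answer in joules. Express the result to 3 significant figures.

k = Gd⁴/(8D³N_a) = (77.9×10³)(4.9⁴)/(8·63.0³·14) = 1.6035 N/mm
U = ½kδ² = 0.5 × 1.6035 × 79.4² = 5054.7 N·mm = 5.0547 J

5.05 J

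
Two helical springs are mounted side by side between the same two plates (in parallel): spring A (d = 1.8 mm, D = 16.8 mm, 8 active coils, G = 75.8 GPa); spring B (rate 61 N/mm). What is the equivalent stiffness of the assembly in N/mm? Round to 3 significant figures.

63.6 N/mm

k_A = Gd⁴/(8D³N_a) = (75.8×10³)(1.8⁴)/(8·16.8³·8) = 2.6221 N/mm
Parallel: k_eq = 2.6221 + 61 = 63.622 N/mm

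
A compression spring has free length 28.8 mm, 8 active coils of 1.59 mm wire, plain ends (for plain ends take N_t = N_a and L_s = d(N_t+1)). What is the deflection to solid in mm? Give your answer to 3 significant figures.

N_t = 8; L_s = 1.59·9 = 14.31 mm
δ_solid = L₀ − L_s = 28.8 − 14.31 = 14.49 mm

14.5 mm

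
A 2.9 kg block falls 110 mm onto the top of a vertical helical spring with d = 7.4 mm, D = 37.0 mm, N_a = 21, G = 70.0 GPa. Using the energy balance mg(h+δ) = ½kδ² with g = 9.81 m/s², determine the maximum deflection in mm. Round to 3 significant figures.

17.1 mm

k = Gd⁴/(8D³N_a) = (70.0×10³)(7.4⁴)/(8·37.0³·21) = 24.667 N/mm
W = mg = 2.9 × 9.81 = 28.449 N
½kδ² − Wδ − Wh = 0 → δ = (W + √(W² + 2kWh))/k
δ = (28.449 + √(809.35 + 154383))/24.667 = (28.449 + 393.94)/24.667 = 17.124 mm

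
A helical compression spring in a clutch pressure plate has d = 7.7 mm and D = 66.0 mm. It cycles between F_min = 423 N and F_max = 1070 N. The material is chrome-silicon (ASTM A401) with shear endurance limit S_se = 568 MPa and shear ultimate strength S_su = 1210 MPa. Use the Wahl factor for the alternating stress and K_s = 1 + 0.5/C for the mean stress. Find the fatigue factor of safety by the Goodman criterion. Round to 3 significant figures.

2.06

C = D/d = 66.0/7.7 = 8.5714; K_W = (4C−1)/(4C−4)+0.615/C = 1.1708; K_s = 1+0.5/C = 1.0583
F_a = (F_max−F_min)/2 = 323.5 N; F_m = (F_max+F_min)/2 = 746.5 N
τ_a = K_W·8F_aD/(πd³) = 1.1708 × 119.09 = 139.43 MPa
τ_m = K_s·8F_mD/(πd³) = 1.0583 × 274.82 = 290.85 MPa
Goodman: 1/n_f = τ_a/S_se + τ_m/S_su = 139.43/568 + 290.85/1210 = 0.24548 + 0.24037 = 0.48585
n_f = 1/0.48585 = 2.058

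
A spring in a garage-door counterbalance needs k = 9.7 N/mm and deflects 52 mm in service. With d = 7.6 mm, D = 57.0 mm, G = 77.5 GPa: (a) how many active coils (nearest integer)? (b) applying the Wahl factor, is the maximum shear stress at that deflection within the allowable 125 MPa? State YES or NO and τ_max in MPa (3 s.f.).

(a) 18 coils; (b) NO, τ_max = 200 MPa

N_a = Gd⁴/(8D³k) = (77.5×10³)(7.6⁴)/(8·57.0³·9.7) = 17.99 → N_a = 18
Actual rate k = Gd⁴/(8D³·18) = 9.6955 N/mm
Working load F = kδ = 9.6955·52 = 504.16 N
C = 57.0/7.6 = 7.5000; K_W = (4C−1)/(4C−4)+0.615/C = 1.1974
τ_max = K_W·8FD/(πd³) = 1.1974·166.7 = 199.61 MPa
τ_max > 125 MPa → exceeds allowable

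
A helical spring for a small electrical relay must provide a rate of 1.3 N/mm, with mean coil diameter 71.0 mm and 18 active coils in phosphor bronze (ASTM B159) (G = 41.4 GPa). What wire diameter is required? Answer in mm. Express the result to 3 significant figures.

6.34 mm

d = (8D³N_a·k / G)^(1/4) = (8·71.0³·18·1.3 / (41.4×10³))^0.25
  = (1618.4)^0.25 = 6.3426 mm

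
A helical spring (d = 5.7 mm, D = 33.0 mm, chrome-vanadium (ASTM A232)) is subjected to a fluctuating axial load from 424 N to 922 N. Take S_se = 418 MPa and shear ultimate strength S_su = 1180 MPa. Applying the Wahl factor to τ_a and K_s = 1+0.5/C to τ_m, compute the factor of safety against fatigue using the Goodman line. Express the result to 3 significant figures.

1.61

C = D/d = 33.0/5.7 = 5.7895; K_W = (4C−1)/(4C−4)+0.615/C = 1.2628; K_s = 1+0.5/C = 1.0864
F_a = (F_max−F_min)/2 = 249 N; F_m = (F_max+F_min)/2 = 673 N
τ_a = K_W·8F_aD/(πd³) = 1.2628 × 112.99 = 142.68 MPa
τ_m = K_s·8F_mD/(πd³) = 1.0864 × 305.38 = 331.76 MPa
Goodman: 1/n_f = τ_a/S_se + τ_m/S_su = 142.68/418 + 331.76/1180 = 0.34135 + 0.28115 = 0.6225
n_f = 1/0.6225 = 1.606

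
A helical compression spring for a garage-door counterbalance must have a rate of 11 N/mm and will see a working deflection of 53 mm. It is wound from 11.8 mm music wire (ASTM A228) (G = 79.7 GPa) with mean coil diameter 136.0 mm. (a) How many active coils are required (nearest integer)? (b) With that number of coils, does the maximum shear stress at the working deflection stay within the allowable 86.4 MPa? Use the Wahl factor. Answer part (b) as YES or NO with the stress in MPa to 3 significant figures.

N_a = Gd⁴/(8D³k) = (79.7×10³)(11.8⁴)/(8·136.0³·11) = 6.981 → N_a = 7
Actual rate k = Gd⁴/(8D³·7) = 10.969 N/mm
Working load F = kδ = 10.969·53 = 581.38 N
C = 136.0/11.8 = 11.5254; K_W = (4C−1)/(4C−4)+0.615/C = 1.1246
τ_max = K_W·8FD/(πd³) = 1.1246·122.54 = 137.81 MPa
τ_max > 86.4 MPa → exceeds allowable

(a) 7 coils; (b) NO, τ_max = 138 MPa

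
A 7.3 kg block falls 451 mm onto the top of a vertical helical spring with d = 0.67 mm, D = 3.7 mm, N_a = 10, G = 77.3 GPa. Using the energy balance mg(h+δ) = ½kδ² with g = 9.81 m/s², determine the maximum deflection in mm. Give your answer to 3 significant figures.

150 mm

k = Gd⁴/(8D³N_a) = (77.3×10³)(0.67⁴)/(8·3.7³·10) = 3.844 N/mm
W = mg = 7.3 × 9.81 = 71.613 N
½kδ² − Wδ − Wh = 0 → δ = (W + √(W² + 2kWh))/k
δ = (71.613 + √(5128.4 + 248303))/3.844 = (71.613 + 503.42)/3.844 = 149.59 mm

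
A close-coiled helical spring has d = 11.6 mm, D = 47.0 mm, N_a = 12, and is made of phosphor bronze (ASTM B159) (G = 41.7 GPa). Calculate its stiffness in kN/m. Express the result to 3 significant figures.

75.8 kN/m

k = Gd⁴/(8D³N_a) = (41.7×10³ × 11.6⁴) / (8 × 47.0³ × 12)
  = 7.55037e+08 / 9.96701e+06 = 75.754 N/mm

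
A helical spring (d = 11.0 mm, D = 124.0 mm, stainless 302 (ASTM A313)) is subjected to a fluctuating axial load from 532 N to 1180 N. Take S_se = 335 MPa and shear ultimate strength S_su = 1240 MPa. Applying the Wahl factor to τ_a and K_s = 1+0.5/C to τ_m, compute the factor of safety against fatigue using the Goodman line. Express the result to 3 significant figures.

2.33

C = D/d = 124.0/11.0 = 11.2727; K_W = (4C−1)/(4C−4)+0.615/C = 1.1276; K_s = 1+0.5/C = 1.0444
F_a = (F_max−F_min)/2 = 324 N; F_m = (F_max+F_min)/2 = 856 N
τ_a = K_W·8F_aD/(πd³) = 1.1276 × 76.865 = 86.67 MPa
τ_m = K_s·8F_mD/(πd³) = 1.0444 × 203.08 = 212.08 MPa
Goodman: 1/n_f = τ_a/S_se + τ_m/S_su = 86.67/335 + 212.08/1240 = 0.25872 + 0.17103 = 0.42975
n_f = 1/0.42975 = 2.327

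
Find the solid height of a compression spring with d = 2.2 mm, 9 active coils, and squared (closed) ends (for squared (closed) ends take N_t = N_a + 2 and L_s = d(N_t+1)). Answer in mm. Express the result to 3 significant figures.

26.4 mm

squared (closed) ends: N_t = N_a + 2 = 9 + 2 = 11
L_s = d·(N_t+1) = 2.2 × 12 = 26.4 mm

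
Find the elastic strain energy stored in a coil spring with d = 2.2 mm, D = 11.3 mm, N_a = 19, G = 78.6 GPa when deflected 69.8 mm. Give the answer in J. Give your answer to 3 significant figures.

k = Gd⁴/(8D³N_a) = (78.6×10³)(2.2⁴)/(8·11.3³·19) = 8.3953 N/mm
U = ½kδ² = 0.5 × 8.3953 × 69.8² = 20451 N·mm = 20.451 J

20.5 J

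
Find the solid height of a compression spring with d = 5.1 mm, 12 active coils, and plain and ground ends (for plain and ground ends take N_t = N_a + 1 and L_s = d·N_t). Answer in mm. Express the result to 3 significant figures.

plain and ground ends: N_t = N_a + 1 = 12 + 1 = 13
L_s = d·N_t = 5.1 × 13 = 66.3 mm

66.3 mm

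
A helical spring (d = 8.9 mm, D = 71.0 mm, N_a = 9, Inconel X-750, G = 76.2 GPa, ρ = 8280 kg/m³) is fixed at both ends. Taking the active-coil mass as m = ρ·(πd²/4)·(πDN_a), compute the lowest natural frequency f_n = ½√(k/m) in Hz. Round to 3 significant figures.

k = Gd⁴/(8D³N_a) = (76.2×10³)(8.9⁴)/(8·71.0³·9) = 18.553 N/mm = 18553 N/m
Wire length L = πDN_a = π·71.0·9 = 2007.5 mm
m = ρ·(πd²/4)·L = 8280 × 62.211×10⁻⁶ m² × 2.0075 m = 1.0341 kg
f_n = ½√(k/m) = 0.5·√(18553/1.0341) = 0.5·√(17941) = 66.973 Hz

67.0 Hz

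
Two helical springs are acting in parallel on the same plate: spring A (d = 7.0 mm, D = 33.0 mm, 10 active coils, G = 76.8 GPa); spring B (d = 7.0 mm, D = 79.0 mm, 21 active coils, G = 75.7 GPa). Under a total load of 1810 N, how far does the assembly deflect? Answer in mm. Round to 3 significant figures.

27.3 mm

k_A = Gd⁴/(8D³N_a) = (76.8×10³)(7.0⁴)/(8·33.0³·10) = 64.139 N/mm
k_B = Gd⁴/(8D³N_a) = (75.7×10³)(7.0⁴)/(8·79.0³·21) = 2.1943 N/mm
Parallel: k_eq = 64.139 + 2.1943 = 66.333 N/mm
δ = F/k_eq = 1810/66.333 = 27.286 mm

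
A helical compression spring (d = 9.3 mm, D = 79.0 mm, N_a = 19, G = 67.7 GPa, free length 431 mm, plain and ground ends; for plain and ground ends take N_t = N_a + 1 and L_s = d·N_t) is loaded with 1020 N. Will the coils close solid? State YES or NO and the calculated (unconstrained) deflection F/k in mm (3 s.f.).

k = Gd⁴/(8D³N_a) = (67.7×10³)(9.3⁴)/(8·79.0³·19) = 6.7576 N/mm
N_t = 20; L_s = 9.3·20 = 186 mm; δ_solid = L₀ − L_s = 431 − 186 = 245 mm
δ = F/k = 1020/6.7576 = 150.94 mm
δ < δ_solid → spring does not go solid

NO, δ = 151 mm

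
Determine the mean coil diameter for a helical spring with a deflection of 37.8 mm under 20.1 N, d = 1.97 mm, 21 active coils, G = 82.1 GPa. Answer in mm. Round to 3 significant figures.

24.0 mm

Required rate k = F/δ = 20.1/37.8 = 0.53175 N/mm
D = (Gd⁴/(8N_a·k))^(1/3) = (82.1×10³·1.97⁴/(8·21·0.53175))^(1/3)
  = (13841.9)^(1/3) = 24.0103 mm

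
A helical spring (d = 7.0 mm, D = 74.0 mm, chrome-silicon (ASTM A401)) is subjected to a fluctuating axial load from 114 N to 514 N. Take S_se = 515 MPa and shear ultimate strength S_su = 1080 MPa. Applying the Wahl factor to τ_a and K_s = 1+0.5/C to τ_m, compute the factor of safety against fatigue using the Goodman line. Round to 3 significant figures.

C = D/d = 74.0/7.0 = 10.5714; K_W = (4C−1)/(4C−4)+0.615/C = 1.1365; K_s = 1+0.5/C = 1.0473
F_a = (F_max−F_min)/2 = 200 N; F_m = (F_max+F_min)/2 = 314 N
τ_a = K_W·8F_aD/(πd³) = 1.1365 × 109.88 = 124.88 MPa
τ_m = K_s·8F_mD/(πd³) = 1.0473 × 172.51 = 180.67 MPa
Goodman: 1/n_f = τ_a/S_se + τ_m/S_su = 124.88/515 + 180.67/1080 = 0.24248 + 0.16728 = 0.40977
n_f = 1/0.40977 = 2.44

2.44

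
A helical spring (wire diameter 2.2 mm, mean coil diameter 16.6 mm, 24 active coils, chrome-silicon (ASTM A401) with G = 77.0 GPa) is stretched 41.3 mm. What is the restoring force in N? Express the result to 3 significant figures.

84.8 N

k = Gd⁴/(8D³N_a) = (77.0×10³)(2.2⁴)/(8·16.6³·24) = 2.0538 N/mm
F = k·δ = 2.0538 × 41.3 = 84.822 N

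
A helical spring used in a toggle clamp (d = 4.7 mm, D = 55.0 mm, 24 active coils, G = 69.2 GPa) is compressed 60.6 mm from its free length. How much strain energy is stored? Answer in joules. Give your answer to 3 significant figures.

k = Gd⁴/(8D³N_a) = (69.2×10³)(4.7⁴)/(8·55.0³·24) = 1.0571 N/mm
U = ½kδ² = 0.5 × 1.0571 × 60.6² = 1941 N·mm = 1.941 J

1.94 J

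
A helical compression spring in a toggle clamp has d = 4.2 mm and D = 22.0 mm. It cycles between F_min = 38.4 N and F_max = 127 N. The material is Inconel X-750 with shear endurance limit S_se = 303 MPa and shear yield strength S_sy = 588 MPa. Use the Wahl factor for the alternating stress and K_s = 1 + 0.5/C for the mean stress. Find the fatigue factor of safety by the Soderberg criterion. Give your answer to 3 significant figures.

3.85

C = D/d = 22.0/4.2 = 5.2381; K_W = (4C−1)/(4C−4)+0.615/C = 1.2944; K_s = 1+0.5/C = 1.0955
F_a = (F_max−F_min)/2 = 44.3 N; F_m = (F_max+F_min)/2 = 82.7 N
τ_a = K_W·8F_aD/(πd³) = 1.2944 × 33.498 = 43.359 MPa
τ_m = K_s·8F_mD/(πd³) = 1.0955 × 62.535 = 68.504 MPa
Soderberg: 1/n_f = τ_a/S_se + τ_m/S_sy = 43.359/303 + 68.504/588 = 0.14310 + 0.11650 = 0.2596
n_f = 1/0.2596 = 3.852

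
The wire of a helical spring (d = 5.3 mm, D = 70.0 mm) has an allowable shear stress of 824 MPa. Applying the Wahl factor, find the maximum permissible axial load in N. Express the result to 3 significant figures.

621 N

C = D/d = 70.0/5.3 = 13.2075
K_W = (4C−1)/(4C−4) + 0.615/C = 51.830/48.830 + 0.0466 = 1.1080
τ_max = K·8FD/(πd³) → F_max = τ_allow·πd³/(8DK)
F_max = 824·π·5.3³/(8·70.0·1.1080) = 3.8539e+05/620.48 = 621.12 N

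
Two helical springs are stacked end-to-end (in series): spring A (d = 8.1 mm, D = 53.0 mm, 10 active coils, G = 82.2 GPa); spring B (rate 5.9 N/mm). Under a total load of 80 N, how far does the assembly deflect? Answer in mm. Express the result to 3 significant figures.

16.3 mm

k_A = Gd⁴/(8D³N_a) = (82.2×10³)(8.1⁴)/(8·53.0³·10) = 29.709 N/mm
Series: 1/k_eq = 1/29.709 + 1/5.9 = 0.20315; k_eq = 4.9224 N/mm
δ = F/k_eq = 80/4.9224 = 16.252 mm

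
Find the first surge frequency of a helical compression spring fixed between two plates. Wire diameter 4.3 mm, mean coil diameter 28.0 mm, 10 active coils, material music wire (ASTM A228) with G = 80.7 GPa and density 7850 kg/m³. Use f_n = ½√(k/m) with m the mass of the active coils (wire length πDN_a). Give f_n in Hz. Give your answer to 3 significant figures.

k = Gd⁴/(8D³N_a) = (80.7×10³)(4.3⁴)/(8·28.0³·10) = 15.71 N/mm = 15710 N/m
Wire length L = πDN_a = π·28.0·10 = 879.65 mm
m = ρ·(πd²/4)·L = 7850 × 14.522×10⁻⁶ m² × 0.87965 m = 0.10028 kg
f_n = ½√(k/m) = 0.5·√(15710/0.10028) = 0.5·√(1.5667e+05) = 197.91 Hz

198 Hz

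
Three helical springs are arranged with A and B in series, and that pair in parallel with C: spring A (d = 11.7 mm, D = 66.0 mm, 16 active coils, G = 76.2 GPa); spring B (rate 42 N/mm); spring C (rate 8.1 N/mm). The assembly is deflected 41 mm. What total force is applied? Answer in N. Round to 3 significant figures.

1160 N

k_A = Gd⁴/(8D³N_a) = (76.2×10³)(11.7⁴)/(8·66.0³·16) = 38.802 N/mm
Springs A,B series: k_AB = 1/(1/38.802+1/42) = 20.169 N/mm; parallel with C: k_eq = 20.169+8.1 = 28.269 N/mm
F = k_eq·δ = 28.269·41 = 1159 N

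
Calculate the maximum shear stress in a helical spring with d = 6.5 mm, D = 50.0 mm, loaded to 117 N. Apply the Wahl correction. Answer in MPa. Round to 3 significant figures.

64.7 MPa

Spring index C = D/d = 50.0/6.5 = 7.6923
K_W = (4C−1)/(4C−4) + 0.615/C = 29.769/26.769 + 0.0799 = 1.1920
τ₀ = 8FD/(πd³) = 8·117·50.0/(π·6.5³) = 46800/862.76 = 54.245 MPa
τ_max = K·τ₀ = 1.1920 × 54.245 = 64.661 MPa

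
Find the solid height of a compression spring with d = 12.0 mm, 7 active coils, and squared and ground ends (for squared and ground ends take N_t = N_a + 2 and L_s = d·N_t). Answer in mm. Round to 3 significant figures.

squared and ground ends: N_t = N_a + 2 = 7 + 2 = 9
L_s = d·N_t = 12.0 × 9 = 108 mm

108 mm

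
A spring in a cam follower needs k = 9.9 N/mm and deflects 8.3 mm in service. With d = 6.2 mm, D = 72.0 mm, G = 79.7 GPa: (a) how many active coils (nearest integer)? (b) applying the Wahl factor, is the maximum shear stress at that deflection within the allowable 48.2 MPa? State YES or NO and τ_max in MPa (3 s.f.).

(a) 4 coils; (b) NO, τ_max = 70.7 MPa

N_a = Gd⁴/(8D³k) = (79.7×10³)(6.2⁴)/(8·72.0³·9.9) = 3.984 → N_a = 4
Actual rate k = Gd⁴/(8D³·4) = 9.86 N/mm
Working load F = kδ = 9.86·8.3 = 81.838 N
C = 72.0/6.2 = 11.6129; K_W = (4C−1)/(4C−4)+0.615/C = 1.1236
τ_max = K_W·8FD/(πd³) = 1.1236·62.958 = 70.742 MPa
τ_max > 48.2 MPa → exceeds allowable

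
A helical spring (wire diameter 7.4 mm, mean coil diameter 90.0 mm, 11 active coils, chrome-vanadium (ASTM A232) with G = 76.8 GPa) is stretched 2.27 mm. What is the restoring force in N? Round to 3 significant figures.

k = Gd⁴/(8D³N_a) = (76.8×10³)(7.4⁴)/(8·90.0³·11) = 3.5899 N/mm
F = k·δ = 3.5899 × 2.27 = 8.149 N

8.15 N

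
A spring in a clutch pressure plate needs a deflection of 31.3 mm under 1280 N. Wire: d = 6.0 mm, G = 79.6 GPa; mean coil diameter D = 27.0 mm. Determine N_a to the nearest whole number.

16

Required rate k = F/δ = 1280/31.3 = 40.895 N/mm
N_a = Gd⁴/(8D³k) = (79.6×10³ × 6.0⁴)/(8 × 27.0³ × 40.895)
    = 1.03162e+08 / 6.43942e+06 = 16.02 → 16 coils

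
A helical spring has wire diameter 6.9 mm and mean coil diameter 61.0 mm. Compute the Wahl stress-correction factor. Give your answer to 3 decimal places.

C = D/d = 61.0/6.9 = 8.8406
K_W = (4C−1)/(4C−4) + 0.615/C = 34.362/31.362 + 0.0696 = 1.1652

1.165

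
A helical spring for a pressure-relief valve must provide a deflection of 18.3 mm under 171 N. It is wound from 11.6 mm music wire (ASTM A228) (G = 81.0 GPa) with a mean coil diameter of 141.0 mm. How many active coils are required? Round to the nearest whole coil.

Required rate k = F/δ = 171/18.3 = 9.3443 N/mm
N_a = Gd⁴/(8D³k) = (81.0×10³ × 11.6⁴)/(8 × 141.0³ × 9.3443)
    = 1.46662e+09 / 2.09552e+08 = 6.999 → 7 coils

7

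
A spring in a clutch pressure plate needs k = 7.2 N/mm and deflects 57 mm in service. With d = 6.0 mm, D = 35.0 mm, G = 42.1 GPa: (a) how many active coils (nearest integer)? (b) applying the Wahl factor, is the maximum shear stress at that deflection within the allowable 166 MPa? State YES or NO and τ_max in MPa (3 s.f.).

N_a = Gd⁴/(8D³k) = (42.1×10³)(6.0⁴)/(8·35.0³·7.2) = 22.09 → N_a = 22
Actual rate k = Gd⁴/(8D³·22) = 7.2305 N/mm
Working load F = kδ = 7.2305·57 = 412.14 N
C = 35.0/6.0 = 5.8333; K_W = (4C−1)/(4C−4)+0.615/C = 1.2606
τ_max = K_W·8FD/(πd³) = 1.2606·170.06 = 214.38 MPa
τ_max > 166 MPa → exceeds allowable

(a) 22 coils; (b) NO, τ_max = 214 MPa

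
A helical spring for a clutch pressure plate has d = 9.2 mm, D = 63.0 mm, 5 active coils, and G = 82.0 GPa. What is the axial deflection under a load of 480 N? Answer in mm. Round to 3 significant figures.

8.17 mm

k = Gd⁴/(8D³N_a) = (82.0×10³)(9.2⁴)/(8·63.0³·5) = 58.733 N/mm
δ = F/k = 480 / 58.733 = 8.1726 mm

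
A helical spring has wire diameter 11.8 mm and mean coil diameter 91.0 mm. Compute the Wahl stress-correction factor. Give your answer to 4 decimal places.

C = D/d = 91.0/11.8 = 7.7119
K_W = (4C−1)/(4C−4) + 0.615/C = 29.847/26.847 + 0.0797 = 1.1915

1.1915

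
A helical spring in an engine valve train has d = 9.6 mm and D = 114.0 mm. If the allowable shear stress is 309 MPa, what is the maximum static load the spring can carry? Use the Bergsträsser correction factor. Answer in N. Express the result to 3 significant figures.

847 N

C = D/d = 114.0/9.6 = 11.8750
K_B = (4C+2)/(4C−3) = 49.500/44.500 = 1.1124
τ_max = K·8FD/(πd³) → F_max = τ_allow·πd³/(8DK)
F_max = 309·π·9.6³/(8·114.0·1.1124) = 8.5886e+05/1014.5 = 846.61 N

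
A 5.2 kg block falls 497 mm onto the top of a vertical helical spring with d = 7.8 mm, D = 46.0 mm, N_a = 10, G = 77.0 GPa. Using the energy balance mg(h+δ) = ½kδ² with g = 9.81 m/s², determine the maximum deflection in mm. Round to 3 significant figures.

38.6 mm

k = Gd⁴/(8D³N_a) = (77.0×10³)(7.8⁴)/(8·46.0³·10) = 36.602 N/mm
W = mg = 5.2 × 9.81 = 51.012 N
½kδ² − Wδ − Wh = 0 → δ = (W + √(W² + 2kWh))/k
δ = (51.012 + √(2602.2 + 1.85594e+06))/36.602 = (51.012 + 1363.3)/36.602 = 38.64 mm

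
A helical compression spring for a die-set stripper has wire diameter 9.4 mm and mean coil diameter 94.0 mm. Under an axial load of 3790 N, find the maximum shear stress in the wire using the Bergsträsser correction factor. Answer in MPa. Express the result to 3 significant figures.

Spring index C = D/d = 94.0/9.4 = 10.0000
K_B = (4C+2)/(4C−3) = 42.000/37.000 = 1.1351
τ₀ = 8FD/(πd³) = 8·3790·94.0/(π·9.4³) = 2.85008e+06/2609.4 = 1092.3 MPa
τ_max = K·τ₀ = 1.1351 × 1092.3 = 1239.9 MPa

1240 MPa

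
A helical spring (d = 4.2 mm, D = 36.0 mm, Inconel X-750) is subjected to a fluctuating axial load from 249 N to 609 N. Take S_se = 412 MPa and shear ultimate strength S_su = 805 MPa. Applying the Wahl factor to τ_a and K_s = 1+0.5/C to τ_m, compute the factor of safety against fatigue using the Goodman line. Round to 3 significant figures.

0.751

C = D/d = 36.0/4.2 = 8.5714; K_W = (4C−1)/(4C−4)+0.615/C = 1.1708; K_s = 1+0.5/C = 1.0583
F_a = (F_max−F_min)/2 = 180 N; F_m = (F_max+F_min)/2 = 429 N
τ_a = K_W·8F_aD/(πd³) = 1.1708 × 222.72 = 260.77 MPa
τ_m = K_s·8F_mD/(πd³) = 1.0583 × 530.83 = 561.79 MPa
Goodman: 1/n_f = τ_a/S_se + τ_m/S_su = 260.77/412 + 561.79/805 = 0.63293 + 0.69788 = 1.3308
n_f = 1/1.3308 = 0.7514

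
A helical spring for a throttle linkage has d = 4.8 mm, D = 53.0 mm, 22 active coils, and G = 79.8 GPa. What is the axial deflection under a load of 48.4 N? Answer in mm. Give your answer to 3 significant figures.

29.9 mm

k = Gd⁴/(8D³N_a) = (79.8×10³)(4.8⁴)/(8·53.0³·22) = 1.6167 N/mm
δ = F/k = 48.4 / 1.6167 = 29.938 mm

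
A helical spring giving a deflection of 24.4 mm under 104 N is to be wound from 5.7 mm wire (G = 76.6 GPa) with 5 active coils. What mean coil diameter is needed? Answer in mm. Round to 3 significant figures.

Required rate k = F/δ = 104/24.4 = 4.2623 N/mm
D = (Gd⁴/(8N_a·k))^(1/3) = (76.6×10³·5.7⁴/(8·5·4.2623))^(1/3)
  = (474269)^(1/3) = 77.9845 mm

78.0 mm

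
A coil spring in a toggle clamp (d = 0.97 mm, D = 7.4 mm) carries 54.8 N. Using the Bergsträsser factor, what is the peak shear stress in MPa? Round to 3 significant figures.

1340 MPa

Spring index C = D/d = 7.4/0.97 = 7.6289
K_B = (4C+2)/(4C−3) = 32.515/27.515 = 1.1817
τ₀ = 8FD/(πd³) = 8·54.8·7.4/(π·0.97³) = 3244.16/2.8672 = 1131.5 MPa
τ_max = K·τ₀ = 1.1817 × 1131.5 = 1337.1 MPa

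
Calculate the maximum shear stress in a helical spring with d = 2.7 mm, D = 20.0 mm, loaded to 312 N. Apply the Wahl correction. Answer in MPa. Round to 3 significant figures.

969 MPa

Spring index C = D/d = 20.0/2.7 = 7.4074
K_W = (4C−1)/(4C−4) + 0.615/C = 28.630/25.630 + 0.0830 = 1.2001
τ₀ = 8FD/(πd³) = 8·312·20.0/(π·2.7³) = 49920/61.836 = 807.3 MPa
τ_max = K·τ₀ = 1.2001 × 807.3 = 968.82 MPa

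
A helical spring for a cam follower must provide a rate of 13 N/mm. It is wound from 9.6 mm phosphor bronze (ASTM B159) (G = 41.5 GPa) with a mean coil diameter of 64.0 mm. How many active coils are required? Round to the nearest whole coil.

N_a = Gd⁴/(8D³k) = (41.5×10³ × 9.6⁴)/(8 × 64.0³ × 13)
    = 3.52479e+08 / 2.7263e+07 = 12.93 → 13 coils

13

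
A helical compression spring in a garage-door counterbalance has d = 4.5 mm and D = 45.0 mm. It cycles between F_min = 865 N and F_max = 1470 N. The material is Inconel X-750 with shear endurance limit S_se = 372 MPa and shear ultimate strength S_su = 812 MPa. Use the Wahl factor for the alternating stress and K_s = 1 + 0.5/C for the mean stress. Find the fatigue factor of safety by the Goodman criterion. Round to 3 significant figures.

0.326

C = D/d = 45.0/4.5 = 10.0000; K_W = (4C−1)/(4C−4)+0.615/C = 1.1448; K_s = 1+0.5/C = 1.0500
F_a = (F_max−F_min)/2 = 302.5 N; F_m = (F_max+F_min)/2 = 1167.5 N
τ_a = K_W·8F_aD/(πd³) = 1.1448 × 380.4 = 435.49 MPa
τ_m = K_s·8F_mD/(πd³) = 1.0500 × 1468.2 = 1541.6 MPa
Goodman: 1/n_f = τ_a/S_se + τ_m/S_su = 435.49/372 + 1541.6/812 = 1.17068 + 1.89848 = 3.0692
n_f = 1/3.0692 = 0.3258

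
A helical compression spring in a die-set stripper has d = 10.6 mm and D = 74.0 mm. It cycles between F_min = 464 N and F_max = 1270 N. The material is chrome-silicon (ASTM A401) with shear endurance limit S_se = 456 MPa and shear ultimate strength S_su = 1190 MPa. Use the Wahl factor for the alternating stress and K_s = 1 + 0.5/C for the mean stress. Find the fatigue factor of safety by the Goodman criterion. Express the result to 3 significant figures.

3.41

C = D/d = 74.0/10.6 = 6.9811; K_W = (4C−1)/(4C−4)+0.615/C = 1.2135; K_s = 1+0.5/C = 1.0716
F_a = (F_max−F_min)/2 = 403 N; F_m = (F_max+F_min)/2 = 867 N
τ_a = K_W·8F_aD/(πd³) = 1.2135 × 63.762 = 77.374 MPa
τ_m = K_s·8F_mD/(πd³) = 1.0716 × 137.17 = 147 MPa
Goodman: 1/n_f = τ_a/S_se + τ_m/S_su = 77.374/456 + 147/1190 = 0.16968 + 0.12353 = 0.29321
n_f = 1/0.29321 = 3.411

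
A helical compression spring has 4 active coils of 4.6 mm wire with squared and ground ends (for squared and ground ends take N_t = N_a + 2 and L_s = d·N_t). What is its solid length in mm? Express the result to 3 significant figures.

27.6 mm

squared and ground ends: N_t = N_a + 2 = 4 + 2 = 6
L_s = d·N_t = 4.6 × 6 = 27.6 mm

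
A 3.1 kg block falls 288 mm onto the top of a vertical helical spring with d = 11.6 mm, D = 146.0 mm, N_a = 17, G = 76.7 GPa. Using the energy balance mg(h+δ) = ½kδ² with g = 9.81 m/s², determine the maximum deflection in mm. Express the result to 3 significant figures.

k = Gd⁴/(8D³N_a) = (76.7×10³)(11.6⁴)/(8·146.0³·17) = 3.2812 N/mm
W = mg = 3.1 × 9.81 = 30.411 N
½kδ² − Wδ − Wh = 0 → δ = (W + √(W² + 2kWh))/k
δ = (30.411 + √(924.83 + 57475.5))/3.2812 = (30.411 + 241.66)/3.2812 = 82.919 mm

82.9 mm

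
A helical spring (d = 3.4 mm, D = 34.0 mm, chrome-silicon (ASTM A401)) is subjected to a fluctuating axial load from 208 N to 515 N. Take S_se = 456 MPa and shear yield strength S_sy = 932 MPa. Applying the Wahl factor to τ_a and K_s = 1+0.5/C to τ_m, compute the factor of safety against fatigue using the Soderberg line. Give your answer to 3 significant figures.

0.573

C = D/d = 34.0/3.4 = 10.0000; K_W = (4C−1)/(4C−4)+0.615/C = 1.1448; K_s = 1+0.5/C = 1.0500
F_a = (F_max−F_min)/2 = 153.5 N; F_m = (F_max+F_min)/2 = 361.5 N
τ_a = K_W·8F_aD/(πd³) = 1.1448 × 338.14 = 387.11 MPa
τ_m = K_s·8F_mD/(πd³) = 1.0500 × 796.33 = 836.14 MPa
Soderberg: 1/n_f = τ_a/S_se + τ_m/S_sy = 387.11/456 + 836.14/932 = 0.84892 + 0.89715 = 1.7461
n_f = 1/1.7461 = 0.5727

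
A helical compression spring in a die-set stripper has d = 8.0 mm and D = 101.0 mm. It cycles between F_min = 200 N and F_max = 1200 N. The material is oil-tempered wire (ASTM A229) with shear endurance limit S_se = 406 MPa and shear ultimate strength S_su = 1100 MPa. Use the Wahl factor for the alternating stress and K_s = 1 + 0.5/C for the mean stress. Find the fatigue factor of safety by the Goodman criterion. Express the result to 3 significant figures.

C = D/d = 101.0/8.0 = 12.6250; K_W = (4C−1)/(4C−4)+0.615/C = 1.1132; K_s = 1+0.5/C = 1.0396
F_a = (F_max−F_min)/2 = 500 N; F_m = (F_max+F_min)/2 = 700 N
τ_a = K_W·8F_aD/(πd³) = 1.1132 × 251.17 = 279.61 MPa
τ_m = K_s·8F_mD/(πd³) = 1.0396 × 351.63 = 365.56 MPa
Goodman: 1/n_f = τ_a/S_se + τ_m/S_su = 279.61/406 + 365.56/1100 = 0.68868 + 0.33233 = 1.021
n_f = 1/1.021 = 0.9794

0.979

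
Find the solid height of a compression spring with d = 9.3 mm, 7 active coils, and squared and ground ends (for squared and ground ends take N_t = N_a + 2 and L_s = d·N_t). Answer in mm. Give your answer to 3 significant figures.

83.7 mm

squared and ground ends: N_t = N_a + 2 = 7 + 2 = 9
L_s = d·N_t = 9.3 × 9 = 83.7 mm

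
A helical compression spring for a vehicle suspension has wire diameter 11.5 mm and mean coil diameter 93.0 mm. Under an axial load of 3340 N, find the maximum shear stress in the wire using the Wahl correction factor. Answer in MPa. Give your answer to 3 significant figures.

615 MPa

Spring index C = D/d = 93.0/11.5 = 8.0870
K_W = (4C−1)/(4C−4) + 0.615/C = 31.348/28.348 + 0.0760 = 1.1819
τ₀ = 8FD/(πd³) = 8·3340·93.0/(π·11.5³) = 2.48496e+06/4778 = 520.09 MPa
τ_max = K·τ₀ = 1.1819 × 520.09 = 614.68 MPa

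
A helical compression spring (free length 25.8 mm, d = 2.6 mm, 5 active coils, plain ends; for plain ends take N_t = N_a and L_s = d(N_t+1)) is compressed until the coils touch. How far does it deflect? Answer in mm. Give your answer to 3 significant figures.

10.2 mm

N_t = 5; L_s = 2.6·6 = 15.6 mm
δ_solid = L₀ − L_s = 25.8 − 15.6 = 10.2 mm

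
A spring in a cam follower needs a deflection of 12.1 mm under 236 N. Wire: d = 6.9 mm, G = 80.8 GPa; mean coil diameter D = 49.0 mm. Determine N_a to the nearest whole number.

10

Required rate k = F/δ = 236/12.1 = 19.504 N/mm
N_a = Gd⁴/(8D³k) = (80.8×10³ × 6.9⁴)/(8 × 49.0³ × 19.504)
    = 1.8315e+08 / 1.83571e+07 = 9.977 → 10 coils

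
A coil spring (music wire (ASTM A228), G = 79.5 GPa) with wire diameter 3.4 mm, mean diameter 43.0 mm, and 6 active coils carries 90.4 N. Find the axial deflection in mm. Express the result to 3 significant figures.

k = Gd⁴/(8D³N_a) = (79.5×10³)(3.4⁴)/(8·43.0³·6) = 2.7838 N/mm
δ = F/k = 90.4 / 2.7838 = 32.474 mm

32.5 mm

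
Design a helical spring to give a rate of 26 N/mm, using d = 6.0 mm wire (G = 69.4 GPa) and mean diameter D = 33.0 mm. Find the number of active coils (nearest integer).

N_a = Gd⁴/(8D³k) = (69.4×10³ × 6.0⁴)/(8 × 33.0³ × 26)
    = 8.99424e+07 / 7.4749e+06 = 12.03 → 12 coils

12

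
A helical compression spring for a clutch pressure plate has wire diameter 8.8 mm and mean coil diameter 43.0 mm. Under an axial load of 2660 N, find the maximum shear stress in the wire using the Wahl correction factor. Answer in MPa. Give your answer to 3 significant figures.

564 MPa

Spring index C = D/d = 43.0/8.8 = 4.8864
K_W = (4C−1)/(4C−4) + 0.615/C = 18.545/15.545 + 0.1259 = 1.3188
τ₀ = 8FD/(πd³) = 8·2660·43.0/(π·8.8³) = 915040/2140.9 = 427.41 MPa
τ_max = K·τ₀ = 1.3188 × 427.41 = 563.68 MPa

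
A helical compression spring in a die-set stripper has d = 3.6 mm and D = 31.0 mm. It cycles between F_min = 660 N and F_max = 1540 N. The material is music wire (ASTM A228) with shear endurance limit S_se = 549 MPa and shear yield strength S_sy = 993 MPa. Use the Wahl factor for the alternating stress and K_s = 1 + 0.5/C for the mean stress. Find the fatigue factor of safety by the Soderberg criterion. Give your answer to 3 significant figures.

C = D/d = 31.0/3.6 = 8.6111; K_W = (4C−1)/(4C−4)+0.615/C = 1.1700; K_s = 1+0.5/C = 1.0581
F_a = (F_max−F_min)/2 = 440 N; F_m = (F_max+F_min)/2 = 1100 N
τ_a = K_W·8F_aD/(πd³) = 1.1700 × 744.47 = 871 MPa
τ_m = K_s·8F_mD/(πd³) = 1.0581 × 1861.2 = 1969.2 MPa
Soderberg: 1/n_f = τ_a/S_se + τ_m/S_sy = 871/549 + 1969.2/993 = 1.58652 + 1.98312 = 3.5696
n_f = 1/3.5696 = 0.2801

0.280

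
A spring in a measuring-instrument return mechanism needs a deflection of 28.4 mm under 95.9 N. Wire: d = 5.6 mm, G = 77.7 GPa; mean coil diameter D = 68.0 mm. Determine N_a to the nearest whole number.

Required rate k = F/δ = 95.9/28.4 = 3.3768 N/mm
N_a = Gd⁴/(8D³k) = (77.7×10³ × 5.6⁴)/(8 × 68.0³ × 3.3768)
    = 7.6414e+07 / 8.49409e+06 = 8.996 → 9 coils

9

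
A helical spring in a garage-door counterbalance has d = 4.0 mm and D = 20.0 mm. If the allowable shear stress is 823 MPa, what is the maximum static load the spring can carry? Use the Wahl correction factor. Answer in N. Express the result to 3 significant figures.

789 N

C = D/d = 20.0/4.0 = 5.0000
K_W = (4C−1)/(4C−4) + 0.615/C = 19.000/16.000 + 0.1230 = 1.3105
τ_max = K·8FD/(πd³) → F_max = τ_allow·πd³/(8DK)
F_max = 823·π·4.0³/(8·20.0·1.3105) = 1.6547e+05/209.68 = 789.17 N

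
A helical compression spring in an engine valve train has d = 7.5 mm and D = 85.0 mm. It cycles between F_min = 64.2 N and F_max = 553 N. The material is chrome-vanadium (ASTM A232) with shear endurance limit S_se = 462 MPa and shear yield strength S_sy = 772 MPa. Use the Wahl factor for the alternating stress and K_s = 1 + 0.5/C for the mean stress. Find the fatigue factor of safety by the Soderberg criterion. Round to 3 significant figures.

C = D/d = 85.0/7.5 = 11.3333; K_W = (4C−1)/(4C−4)+0.615/C = 1.1268; K_s = 1+0.5/C = 1.0441
F_a = (F_max−F_min)/2 = 244.4 N; F_m = (F_max+F_min)/2 = 308.6 N
τ_a = K_W·8F_aD/(πd³) = 1.1268 × 125.39 = 141.3 MPa
τ_m = K_s·8F_mD/(πd³) = 1.0441 × 158.33 = 165.32 MPa
Soderberg: 1/n_f = τ_a/S_se + τ_m/S_sy = 141.3/462 + 165.32/772 = 0.30584 + 0.21414 = 0.51999
n_f = 1/0.51999 = 1.923

1.92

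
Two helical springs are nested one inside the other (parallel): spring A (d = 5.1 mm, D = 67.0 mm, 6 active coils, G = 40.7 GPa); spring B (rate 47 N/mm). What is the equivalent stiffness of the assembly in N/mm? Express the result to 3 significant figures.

48.9 N/mm

k_A = Gd⁴/(8D³N_a) = (40.7×10³)(5.1⁴)/(8·67.0³·6) = 1.9073 N/mm
Parallel: k_eq = 1.9073 + 47 = 48.907 N/mm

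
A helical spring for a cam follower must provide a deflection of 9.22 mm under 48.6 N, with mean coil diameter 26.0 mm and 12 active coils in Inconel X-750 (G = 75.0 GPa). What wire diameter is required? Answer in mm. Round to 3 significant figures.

Required rate k = F/δ = 48.6/9.22 = 5.2711 N/mm
d = (8D³N_a·k / G)^(1/4) = (8·26.0³·12·5.2711 / (75.0×10³))^0.25
  = (118.59)^0.25 = 3.3000 mm

3.30 mm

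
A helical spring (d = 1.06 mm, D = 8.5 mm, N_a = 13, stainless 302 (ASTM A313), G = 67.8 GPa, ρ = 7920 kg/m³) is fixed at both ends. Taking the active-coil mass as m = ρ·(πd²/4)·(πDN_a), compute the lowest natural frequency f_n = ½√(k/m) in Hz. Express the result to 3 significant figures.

372 Hz

k = Gd⁴/(8D³N_a) = (67.8×10³)(1.06⁴)/(8·8.5³·13) = 1.3402 N/mm = 1340.2 N/m
Wire length L = πDN_a = π·8.5·13 = 347.15 mm
m = ρ·(πd²/4)·L = 7920 × 0.88247×10⁻⁶ m² × 0.34715 m = 0.0024263 kg
f_n = ½√(k/m) = 0.5·√(1340.2/0.0024263) = 0.5·√(5.5236e+05) = 371.61 Hz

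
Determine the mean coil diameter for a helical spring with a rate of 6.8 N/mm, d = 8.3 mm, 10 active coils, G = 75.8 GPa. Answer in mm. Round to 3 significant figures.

87.1 mm

D = (Gd⁴/(8N_a·k))^(1/3) = (75.8×10³·8.3⁴/(8·10·6.8))^(1/3)
  = (661276)^(1/3) = 87.1219 mm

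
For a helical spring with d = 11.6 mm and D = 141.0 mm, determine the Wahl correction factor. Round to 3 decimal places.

C = D/d = 141.0/11.6 = 12.1552
K_W = (4C−1)/(4C−4) + 0.615/C = 47.621/44.621 + 0.0506 = 1.1178

1.118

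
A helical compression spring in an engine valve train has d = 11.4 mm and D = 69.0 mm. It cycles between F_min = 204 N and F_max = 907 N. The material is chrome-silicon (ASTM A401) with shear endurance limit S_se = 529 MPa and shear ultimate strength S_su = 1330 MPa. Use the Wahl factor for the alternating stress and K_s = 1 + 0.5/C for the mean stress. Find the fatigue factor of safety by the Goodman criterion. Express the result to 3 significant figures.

6.57

C = D/d = 69.0/11.4 = 6.0526; K_W = (4C−1)/(4C−4)+0.615/C = 1.2500; K_s = 1+0.5/C = 1.0826
F_a = (F_max−F_min)/2 = 351.5 N; F_m = (F_max+F_min)/2 = 555.5 N
τ_a = K_W·8F_aD/(πd³) = 1.2500 × 41.687 = 52.111 MPa
τ_m = K_s·8F_mD/(πd³) = 1.0826 × 65.881 = 71.323 MPa
Goodman: 1/n_f = τ_a/S_se + τ_m/S_su = 52.111/529 + 71.323/1330 = 0.09851 + 0.05363 = 0.15213
n_f = 1/0.15213 = 6.573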